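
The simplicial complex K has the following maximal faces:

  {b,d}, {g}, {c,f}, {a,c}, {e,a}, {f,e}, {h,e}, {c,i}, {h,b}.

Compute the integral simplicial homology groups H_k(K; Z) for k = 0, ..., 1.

Fix the vertex order a < b < c < d < e < f < g < h < i and write every simplex with vertices in increasing order. Then dim K = 1 and the simplices of K are:

  0-simplices (9): a, b, c, d, e, f, g, h, i
  1-simplices (8): ac, ae, bd, bh, cf, ci, ef, eh

giving chain groups C_0 ≅ Z^9, C_1 ≅ Z^8.

∂_1: C_1 → C_0 is given by ∂[p,q] = [q] − [p]. For instance
  ∂ef = f − e.
This gives a 9×8 integer matrix of rank 7; reducing to Smith normal form yields diagonal entries (1,1,1,1,1,1,1).

Computing H_k = (kernel of ∂_k) / (image of ∂_{k+1}):

  H_0: rank C_0 − rank ∂_1 = 9 − 7 = 2, and the invariant factors of ∂_1 are all 1, so H_0 ≅ Z^2.
  H_1: rank ker ∂_1 − rank ∂_2 = (8 − 7) − 0 = 1, and there is no ∂_2, so H_1 ≅ Z.

As a check, the Euler characteristic is 9 − 8 = 1, which agrees with 2 − 1 = 1.

H_0 ≅ Z^2,  H_1 ≅ Z.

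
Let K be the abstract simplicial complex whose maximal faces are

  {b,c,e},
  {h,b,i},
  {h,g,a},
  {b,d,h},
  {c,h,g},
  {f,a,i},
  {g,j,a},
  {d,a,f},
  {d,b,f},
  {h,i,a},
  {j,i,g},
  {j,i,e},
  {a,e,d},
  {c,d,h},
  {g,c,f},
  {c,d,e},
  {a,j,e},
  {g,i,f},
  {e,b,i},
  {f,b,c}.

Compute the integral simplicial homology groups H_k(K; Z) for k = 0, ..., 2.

H_0 = Z,  H_1 = Z ⊕ Z/2,  H_2 = 0.

Fix the vertex order a < b < c < d < e < f < g < h < i < j and write every simplex with vertices in increasing order. Then dim K = 2 and the simplices of K are:

  0-simplices (10): a, b, c, d, e, f, g, h, i, j
  1-simplices (30): ad, ae, af, ag, ah, ai, aj, bc, bd, be, bf, bh, bi, cd, ce, cf, cg, ch, de, df, dh, ei, ej, fg, fi, gh, gi, gj, hi, ij
  2-simplices (20): ade, adf, aej, afi, agh, agj, ahi, bce, bcf, bdf, bdh, bei, bhi, cde, cdh, cfg, cgh, eij, fgi, gij

giving chain groups C_0 ≅ Z^10, C_1 ≅ Z^30, C_2 ≅ Z^20.

∂_1: C_1 → C_0 is given by ∂[p,q] = [q] − [p]. For instance
  ∂ad = d − a.
The 10×30 boundary matrix has rank 9 and Smith normal form diag(1,1,1,1,1,1,1,1,1).

The boundary map ∂_2: C_2 → C_1 acts by ∂[p,q,r] = [q,r] − [p,r] + [p,q]. For instance
  ∂ahi = hi − ai + ah,
  ∂cdh = dh − ch + cd.
As a 30×20 matrix over Z this has rank 20, with invariant factors (1,1,1,1,1,1,1,1,1,1,1,1,1,1,1,1,1,1,1,2).

Reading off H_k = ker ∂_k / im ∂_{k+1}:

  H_0: rank C_0 − rank ∂_1 = 10 − 9 = 1, and the invariant factors of ∂_1 are all 1, so H_0 ≅ Z.
  H_1: rank ker ∂_1 − rank ∂_2 = (30 − 9) − 20 = 1, and ∂_2 has invariant factor 2 > 1, so H_1 ≅ Z ⊕ Z/2.
  H_2: rank ker ∂_2 − rank ∂_3 = (20 − 20) − 0 = 0, and there is no ∂_3, so H_2 ≅ 0.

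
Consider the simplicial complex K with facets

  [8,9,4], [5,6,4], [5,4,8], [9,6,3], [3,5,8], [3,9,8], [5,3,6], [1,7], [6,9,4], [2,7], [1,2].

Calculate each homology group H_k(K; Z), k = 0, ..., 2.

Fix the vertex order 1 < 2 < 3 < 4 < 5 < 6 < 7 < 8 < 9 and write every simplex with vertices in increasing order. Then dim K = 2 and the simplices of K are:

  0-simplices (9): [1], [2], [3], [4], [5], [6], [7], [8], [9]
  1-simplices (15): [1,2], [1,7], [2,7], [3,5], [3,6], [3,8], [3,9], [4,5], [4,6], [4,8], [4,9], [5,6], [5,8], [6,9], [8,9]
  2-simplices (8): [3,5,6], [3,5,8], [3,6,9], [3,8,9], [4,5,6], [4,5,8], [4,6,9], [4,8,9]

Hence C_0 ≅ Z^9, C_1 ≅ Z^15, C_2 ≅ Z^8.

The boundary map ∂_1: C_1 → C_0 is given by ∂[p,q] = [q] − [p]. For instance
  ∂[1,7] = [7] − [1].
The resulting 9×15 matrix has rank 7, and its Smith normal form has invariant factors (1,1,1,1,1,1,1).

∂_2: C_2 → C_1 sends each 2-simplex [p,q,r] to [q,r] − [p,r] + [p,q]. For instance
  ∂[4,6,9] = [6,9] − [4,9] + [4,6],
  ∂[4,8,9] = [8,9] − [4,9] + [4,8].
The 15×8 boundary matrix has rank 7 and Smith normal form diag(1,1,1,1,1,1,1).

Computing H_k = (kernel of ∂_k) / (image of ∂_{k+1}):

  H_0: rank C_0 − rank ∂_1 = 9 − 7 = 2, and the invariant factors of ∂_1 are all 1, so H_0 = Z^2.
  H_1: rank ker ∂_1 − rank ∂_2 = (15 − 7) − 7 = 1, and the invariant factors of ∂_2 are all 1, so H_1 = Z.
  H_2: rank ker ∂_2 − rank ∂_3 = (8 − 7) − 0 = 1, and there is no ∂_3, so H_2 = Z.

As a check, the Euler characteristic is 9 − 15 + 8 = 2, which agrees with 2 − 1 + 1 = 2.

H_0 ≅ Z^2,  H_1 ≅ Z,  H_2 ≅ Z.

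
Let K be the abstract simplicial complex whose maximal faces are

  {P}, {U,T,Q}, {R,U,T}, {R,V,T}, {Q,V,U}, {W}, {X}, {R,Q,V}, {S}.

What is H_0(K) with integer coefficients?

H_0 ≅ Z^5.

We work with the vertex ordering P < Q < R < S < T < U < V < W < X. The simplices of K, each written with vertices in increasing order, are:

  0-simplices (9): P, Q, R, S, T, U, V, W, X
  1-simplices (10): QR, QT, QU, QV, RT, RU, RV, TU, TV, UV
  2-simplices (5): QRV, QTU, QUV, RTU, RTV

giving chain groups C_0 ≅ Z^9, C_1 ≅ Z^10, C_2 ≅ Z^5.

Boundary ∂_1: C_1 → C_0 sends each edge [p,q] (with p < q) to q − p.
As a 9×10 matrix over Z this has rank 4, with invariant factors (1,1,1,1).

The boundary map ∂_2: C_2 → C_1 maps a triangle to the signed sum of its edges. For instance
  ∂QTU = TU − QU + QT,
  ∂QRV = RV − QV + QR.
The 10×5 boundary matrix has rank 5 and Smith normal form diag(1,1,1,1,1).

Now H_k = ker ∂_k / im ∂_{k+1}, so:

  H_0: rank C_0 − rank ∂_1 = 9 − 4 = 5, and the invariant factors of ∂_1 are all 1, so H_0 = Z^5.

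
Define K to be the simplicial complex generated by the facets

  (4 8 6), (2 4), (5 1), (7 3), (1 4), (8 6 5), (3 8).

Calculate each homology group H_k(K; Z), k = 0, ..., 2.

H_0 = Z,  H_1 = Z,  H_2 = 0.

Fix the vertex order 1 < 2 < 3 < 4 < 5 < 6 < 7 < 8 and write every simplex with vertices in increasing order. Then dim K = 2 and the simplices of K are:

  0-simplices (8): [1], [2], [3], [4], [5], [6], [7], [8]
  1-simplices (10): [1,4], [1,5], [2,4], [3,7], [3,8], [4,6], [4,8], [5,6], [5,8], [6,8]
  2-simplices (2): [4,6,8], [5,6,8]

so the chain groups are C_0 ≅ Z^8, C_1 ≅ Z^10, C_2 ≅ Z^2.

Boundary ∂_1: C_1 → C_0 sends each edge [p,q] (with p < q) to q − p.
The resulting 8×10 matrix has rank 7, and its Smith normal form has invariant factors (1,1,1,1,1,1,1).

Boundary ∂_2: C_2 → C_1 maps a triangle to the signed sum of its edges. For instance
  ∂[4,6,8] = [6,8] − [4,8] + [4,6],
  ∂[5,6,8] = [6,8] − [5,8] + [5,6].
This gives a 10×2 integer matrix of rank 2; reducing to Smith normal form yields diagonal entries (1,1).

From H_k ≅ ker(∂_k) / im(∂_{k+1}) we obtain:

  H_0: rank C_0 − rank ∂_1 = 8 − 7 = 1, and the invariant factors of ∂_1 are all 1, so H_0 = Z.
  H_1: rank ker ∂_1 − rank ∂_2 = (10 − 7) − 2 = 1, and the invariant factors of ∂_2 are all 1, so H_1 = Z.
  H_2: rank ker ∂_2 − rank ∂_3 = (2 − 2) − 0 = 0, and there is no ∂_3, so H_2 = 0.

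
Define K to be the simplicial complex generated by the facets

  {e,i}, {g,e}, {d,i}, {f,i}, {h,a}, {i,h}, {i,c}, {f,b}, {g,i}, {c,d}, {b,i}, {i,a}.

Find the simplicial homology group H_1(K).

H_1 = Z^4.

Fix the vertex order a < b < c < d < e < f < g < h < i and write every simplex with vertices in increasing order. Then dim K = 1 and the simplices of K are:

  0-simplices (9): a, b, c, d, e, f, g, h, i
  1-simplices (12): ah, ai, bf, bi, cd, ci, di, eg, ei, fi, gi, hi

Hence C_0 ≅ Z^9, C_1 ≅ Z^12.

The boundary map ∂_1: C_1 → C_0 sends each edge [p,q] (with p < q) to q − p.
This gives a 9×12 integer matrix of rank 8; reducing to Smith normal form yields diagonal entries (1,1,1,1,1,1,1,1).

Reading off H_k = ker ∂_k / im ∂_{k+1}:

  H_1: rank ker ∂_1 − rank ∂_2 = (12 − 8) − 0 = 4, and there is no ∂_2, so H_1 ≅ Z^4.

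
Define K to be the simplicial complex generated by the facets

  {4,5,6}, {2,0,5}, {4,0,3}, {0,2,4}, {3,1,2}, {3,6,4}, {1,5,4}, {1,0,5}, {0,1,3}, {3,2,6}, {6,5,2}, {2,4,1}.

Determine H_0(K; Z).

Order the vertices as 0 < 1 < 2 < 3 < 4 < 5 < 6. Listing each simplex with vertices in this order, K has dimension 2 with simplices:

  0-simplices (7): [0], [1], [2], [3], [4], [5], [6]
  1-simplices (18): [0,1], [0,2], [0,3], [0,4], [0,5], [1,2], [1,3], [1,4], [1,5], [2,3], [2,4], [2,5], [2,6], [3,4], [3,6], [4,5], [4,6], [5,6]
  2-simplices (12): [0,1,3], [0,1,5], [0,2,4], [0,2,5], [0,3,4], [1,2,3], [1,2,4], [1,4,5], [2,3,6], [2,5,6], [3,4,6], [4,5,6]

giving chain groups C_0 ≅ Z^7, C_1 ≅ Z^18, C_2 ≅ Z^12.

The boundary map ∂_1: C_1 → C_0 maps an edge to its endpoints' difference, ∂[p,q] = q − p. For instance
  ∂[0,2] = [2] − [0].
As a 7×18 matrix over Z this has rank 6, with invariant factors (1,1,1,1,1,1).

Boundary ∂_2: C_2 → C_1 maps a triangle to the signed sum of its edges. For instance
  ∂[1,4,5] = [4,5] − [1,5] + [1,4],
  ∂[0,2,5] = [2,5] − [0,5] + [0,2].
As a 18×12 matrix over Z this has rank 12, with invariant factors (1,1,1,1,1,1,1,1,1,1,1,2).

Reading off H_k = ker ∂_k / im ∂_{k+1}:

  H_0: rank C_0 − rank ∂_1 = 7 − 6 = 1, and the invariant factors of ∂_1 are all 1, so H_0 = Z.

H_0 ≅ Z.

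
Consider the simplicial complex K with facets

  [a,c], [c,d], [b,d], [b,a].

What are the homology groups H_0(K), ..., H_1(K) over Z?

Take the total order a < b < c < d on the vertex set. Then K (dimension 1) consists of the simplices:

  0-simplices (4): a, b, c, d
  1-simplices (4): ab, ac, bd, cd

Hence C_0 ≅ Z^4, C_1 ≅ Z^4.

∂_1: C_1 → C_0 sends each edge [p,q] (with p < q) to q − p.
The resulting 4×4 matrix has rank 3, and its Smith normal form has invariant factors (1,1,1).

Reading off H_k = ker ∂_k / im ∂_{k+1}:

  H_0: rank C_0 − rank ∂_1 = 4 − 3 = 1, and the invariant factors of ∂_1 are all 1, so H_0 = Z.
  H_1: rank ker ∂_1 − rank ∂_2 = (4 − 3) − 0 = 1, and there is no ∂_2, so H_1 = Z.

H_0 ≅ Z,  H_1 ≅ Z.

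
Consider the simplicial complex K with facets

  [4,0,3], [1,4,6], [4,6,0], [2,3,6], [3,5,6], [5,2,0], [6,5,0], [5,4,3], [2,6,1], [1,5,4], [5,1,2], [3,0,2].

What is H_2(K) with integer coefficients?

Take the total order 0 < 1 < 2 < 3 < 4 < 5 < 6 on the vertex set. Then K (dimension 2) consists of the simplices:

  0-simplices (7): [0], [1], [2], [3], [4], [5], [6]
  1-simplices (18): [0,2], [0,3], [0,4], [0,5], [0,6], [1,2], [1,4], [1,5], [1,6], [2,3], [2,5], [2,6], [3,4], [3,5], [3,6], [4,5], [4,6], [5,6]
  2-simplices (12): [0,2,3], [0,2,5], [0,3,4], [0,4,6], [0,5,6], [1,2,5], [1,2,6], [1,4,5], [1,4,6], [2,3,6], [3,4,5], [3,5,6]

Hence C_0 ≅ Z^7, C_1 ≅ Z^18, C_2 ≅ Z^12.

Boundary ∂_1: C_1 → C_0 is given by ∂[p,q] = [q] − [p].
As a 7×18 matrix over Z this has rank 6, with invariant factors (1,1,1,1,1,1).

∂_2: C_2 → C_1 sends each 2-simplex [p,q,r] to [q,r] − [p,r] + [p,q]. For instance
  ∂[0,3,4] = [3,4] − [0,4] + [0,3],
  ∂[0,2,3] = [2,3] − [0,3] + [0,2].
The 18×12 boundary matrix has rank 12 and Smith normal form diag(1,1,1,1,1,1,1,1,1,1,1,2).

From H_k ≅ ker(∂_k) / im(∂_{k+1}) we obtain:

  H_2: rank ker ∂_2 − rank ∂_3 = (12 − 12) − 0 = 0, and there is no ∂_3, so H_2 = 0.

H_2 ≅ 0.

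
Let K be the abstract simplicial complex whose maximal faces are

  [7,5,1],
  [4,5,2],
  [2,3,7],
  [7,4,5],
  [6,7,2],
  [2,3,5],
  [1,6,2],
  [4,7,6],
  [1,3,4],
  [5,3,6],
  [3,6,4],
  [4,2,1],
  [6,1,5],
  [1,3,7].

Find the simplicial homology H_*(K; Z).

We work with the vertex ordering 1 < 2 < 3 < 4 < 5 < 6 < 7. The simplices of K, each written with vertices in increasing order, are:

  0-simplices (7): [1], [2], [3], [4], [5], [6], [7]
  1-simplices (21): [1,2], [1,3], [1,4], [1,5], [1,6], [1,7], [2,3], [2,4], [2,5], [2,6], [2,7], [3,4], [3,5], [3,6], [3,7], [4,5], [4,6], [4,7], [5,6], [5,7], [6,7]
  2-simplices (14): [1,2,4], [1,2,6], [1,3,4], [1,3,7], [1,5,6], [1,5,7], [2,3,5], [2,3,7], [2,4,5], [2,6,7], [3,4,6], [3,5,6], [4,5,7], [4,6,7]

giving chain groups C_0 ≅ Z^7, C_1 ≅ Z^21, C_2 ≅ Z^14.

The boundary map ∂_1: C_1 → C_0 is given by ∂[p,q] = [q] − [p].
As a 7×21 matrix over Z this has rank 6, with invariant factors (1,1,1,1,1,1).

The boundary map ∂_2: C_2 → C_1 maps a triangle to the signed sum of its edges. For instance
  ∂[3,5,6] = [5,6] − [3,6] + [3,5],
  ∂[2,6,7] = [6,7] − [2,7] + [2,6].
This gives a 21×14 integer matrix of rank 13; reducing to Smith normal form yields diagonal entries (1,1,1,1,1,1,1,1,1,1,1,1,1).

Now H_k = ker ∂_k / im ∂_{k+1}, so:

  H_0: rank C_0 − rank ∂_1 = 7 − 6 = 1, and the invariant factors of ∂_1 are all 1, so H_0 ≅ Z.
  H_1: rank ker ∂_1 − rank ∂_2 = (21 − 6) − 13 = 2, and the invariant factors of ∂_2 are all 1, so H_1 ≅ Z^2.
  H_2: rank ker ∂_2 − rank ∂_3 = (14 − 13) − 0 = 1, and there is no ∂_3, so H_2 ≅ Z.

(K is a triangulation of the torus T^2.)

H_0 ≅ Z,  H_1 ≅ Z^2,  H_2 ≅ Z.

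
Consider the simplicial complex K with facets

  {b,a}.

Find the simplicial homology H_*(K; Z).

We work with the vertex ordering a < b. The simplices of K, each written with vertices in increasing order, are:

  0-simplices (2): a, b
  1-simplices (1): ab

so the chain groups are C_0 ≅ Z^2, C_1 ≅ Z^1.

The boundary map ∂_1: C_1 → C_0 maps an edge to its endpoints' difference, ∂[p,q] = q − p. For instance
  ∂ab = b − a.
As a 2×1 matrix over Z this has rank 1, with invariant factors (1).

From H_k ≅ ker(∂_k) / im(∂_{k+1}) we obtain:

  H_0: rank C_0 − rank ∂_1 = 2 − 1 = 1, and the invariant factors of ∂_1 are all 1, so H_0 ≅ Z.
  H_1: rank ker ∂_1 − rank ∂_2 = (1 − 1) − 0 = 0, and there is no ∂_2, so H_1 ≅ 0.

As a check, the Euler characteristic is 2 − 1 = 1, which agrees with 1 − 0 = 1.
(K is a triangulation of the 1-simplex.)

H_0 ≅ Z,  H_1 = 0.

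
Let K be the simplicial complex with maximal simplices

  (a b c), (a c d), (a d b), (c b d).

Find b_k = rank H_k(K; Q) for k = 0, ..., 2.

b_0 = 1, b_1 = 0, b_2 = 1.

K has 4 vertices, 6 edges, 4 triangles.
rank ∂_0 = 0, rank ∂_1 = 3 ⇒ b_0 = 4 − 0 − 3 = 1; all invariant factors of ∂_1 are 1 so no torsion. So H_0 = Z.
rank ∂_1 = 3, rank ∂_2 = 3 ⇒ b_1 = 6 − 3 − 3 = 0; all invariant factors of ∂_2 are 1 so no torsion. So H_1 = 0.
rank ∂_2 = 3, rank ∂_3 = 0 ⇒ b_2 = 4 − 3 − 0 = 1. So H_2 = Z.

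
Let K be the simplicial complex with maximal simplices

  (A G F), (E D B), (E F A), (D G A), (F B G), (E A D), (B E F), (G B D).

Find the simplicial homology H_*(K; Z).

H_0 = Z,  H_1 = 0,  H_2 = Z.

Order the vertices as A < B < D < E < F < G. Listing each simplex with vertices in this order, K has dimension 2 with simplices:

  0-simplices (6): A, B, D, E, F, G
  1-simplices (12): AD, AE, AF, AG, BD, BE, BF, BG, DE, DG, EF, FG
  2-simplices (8): ADE, ADG, AEF, AFG, BDE, BDG, BEF, BFG

Hence C_0 ≅ Z^6, C_1 ≅ Z^12, C_2 ≅ Z^8.

Boundary ∂_1: C_1 → C_0 maps an edge to its endpoints' difference, ∂[p,q] = q − p. For instance
  ∂AF = F − A.
The 6×12 boundary matrix has rank 5 and Smith normal form diag(1,1,1,1,1).

∂_2: C_2 → C_1 sends each 2-simplex [p,q,r] to [q,r] − [p,r] + [p,q]. For instance
  ∂ADE = DE − AE + AD,
  ∂ADG = DG − AG + AD.
This gives a 12×8 integer matrix of rank 7; reducing to Smith normal form yields diagonal entries (1,1,1,1,1,1,1).

From H_k ≅ ker(∂_k) / im(∂_{k+1}) we obtain:

  H_0: rank C_0 − rank ∂_1 = 6 − 5 = 1, and the invariant factors of ∂_1 are all 1, so H_0 ≅ Z.
  H_1: rank ker ∂_1 − rank ∂_2 = (12 − 5) − 7 = 0, and the invariant factors of ∂_2 are all 1, so H_1 ≅ 0.
  H_2: rank ker ∂_2 − rank ∂_3 = (8 − 7) − 0 = 1, and there is no ∂_3, so H_2 ≅ Z.

As a check, the Euler characteristic is 6 − 12 + 8 = 2, which agrees with 1 − 0 + 1 = 2.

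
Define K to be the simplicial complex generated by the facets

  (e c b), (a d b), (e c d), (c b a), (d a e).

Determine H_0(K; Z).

H_0 ≅ Z.

We work with the vertex ordering a < b < c < d < e. The simplices of K, each written with vertices in increasing order, are:

  0-simplices (5): a, b, c, d, e
  1-simplices (10): ab, ac, ad, ae, bc, bd, be, cd, ce, de
  2-simplices (5): abc, abd, ade, bce, cde

so the chain groups are C_0 ≅ Z^5, C_1 ≅ Z^10, C_2 ≅ Z^5.

Boundary ∂_1: C_1 → C_0 maps an edge to its endpoints' difference, ∂[p,q] = q − p.
This gives a 5×10 integer matrix of rank 4; reducing to Smith normal form yields diagonal entries (1,1,1,1).

The boundary map ∂_2: C_2 → C_1 acts by ∂[p,q,r] = [q,r] − [p,r] + [p,q]. For instance
  ∂abd = bd − ad + ab,
  ∂abc = bc − ac + ab.
The resulting 10×5 matrix has rank 5, and its Smith normal form has invariant factors (1,1,1,1,1).

From H_k ≅ ker(∂_k) / im(∂_{k+1}) we obtain:

  H_0: rank C_0 − rank ∂_1 = 5 − 4 = 1, and the invariant factors of ∂_1 are all 1, so H_0 = Z.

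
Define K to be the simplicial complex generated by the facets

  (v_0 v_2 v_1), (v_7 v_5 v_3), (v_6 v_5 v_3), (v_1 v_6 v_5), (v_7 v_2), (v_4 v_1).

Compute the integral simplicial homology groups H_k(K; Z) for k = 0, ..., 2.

Take the total order v_0 < v_1 < v_2 < v_3 < v_4 < v_5 < v_6 < v_7 on the vertex set. Then K (dimension 2) consists of the simplices:

  0-simplices (8): [v_0], [v_1], [v_2], [v_3], [v_4], [v_5], [v_6], [v_7]
  1-simplices (12): [v_0,v_1], [v_0,v_2], [v_1,v_2], [v_1,v_4], [v_1,v_5], [v_1,v_6], [v_2,v_7], [v_3,v_5], [v_3,v_6], [v_3,v_7], [v_5,v_6], [v_5,v_7]
  2-simplices (4): [v_0,v_1,v_2], [v_1,v_5,v_6], [v_3,v_5,v_6], [v_3,v_5,v_7]

Hence C_0 ≅ Z^8, C_1 ≅ Z^12, C_2 ≅ Z^4.

The boundary map ∂_1: C_1 → C_0 is given by ∂[p,q] = [q] − [p]. For instance
  ∂[v_5,v_6] = [v_6] − [v_5].
As a 8×12 matrix over Z this has rank 7, with invariant factors (1,1,1,1,1,1,1).

The boundary map ∂_2: C_2 → C_1 sends each 2-simplex [p,q,r] to [q,r] − [p,r] + [p,q]. For instance
  ∂[v_3,v_5,v_7] = [v_5,v_7] − [v_3,v_7] + [v_3,v_5],
  ∂[v_3,v_5,v_6] = [v_5,v_6] − [v_3,v_6] + [v_3,v_5].
This gives a 12×4 integer matrix of rank 4; reducing to Smith normal form yields diagonal entries (1,1,1,1).

From H_k ≅ ker(∂_k) / im(∂_{k+1}) we obtain:

  H_0: rank C_0 − rank ∂_1 = 8 − 7 = 1, and the invariant factors of ∂_1 are all 1, so H_0 = Z.
  H_1: rank ker ∂_1 − rank ∂_2 = (12 − 7) − 4 = 1, and the invariant factors of ∂_2 are all 1, so H_1 = Z.
  H_2: rank ker ∂_2 − rank ∂_3 = (4 − 4) − 0 = 0, and there is no ∂_3, so H_2 = 0.

H_0 = Z,  H_1 = Z,  H_2 = 0.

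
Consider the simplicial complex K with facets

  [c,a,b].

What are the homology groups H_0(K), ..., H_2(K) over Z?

H_0 = Z,  H_1 = 0,  H_2 = 0.

We work with the vertex ordering a < b < c. The simplices of K, each written with vertices in increasing order, are:

  0-simplices (3): a, b, c
  1-simplices (3): ab, ac, bc
  2-simplices (1): abc

Hence C_0 ≅ Z^3, C_1 ≅ Z^3, C_2 ≅ Z^1.

The boundary map ∂_1: C_1 → C_0 sends each edge [p,q] (with p < q) to q − p.
The 3×3 boundary matrix has rank 2 and Smith normal form diag(1,1).

∂_2: C_2 → C_1 acts by ∂[p,q,r] = [q,r] − [p,r] + [p,q]. For instance
  ∂abc = bc − ac + ab.
The resulting 3×1 matrix has rank 1, and its Smith normal form has invariant factors (1).

Now H_k = ker ∂_k / im ∂_{k+1}, so:

  H_0: rank C_0 − rank ∂_1 = 3 − 2 = 1, and the invariant factors of ∂_1 are all 1, so H_0 = Z.
  H_1: rank ker ∂_1 − rank ∂_2 = (3 − 2) − 1 = 0, and the invariant factors of ∂_2 are all 1, so H_1 = 0.
  H_2: rank ker ∂_2 − rank ∂_3 = (1 − 1) − 0 = 0, and there is no ∂_3, so H_2 = 0.

As a check, the Euler characteristic is 3 − 3 + 1 = 1, which agrees with 1 − 0 + 0 = 1.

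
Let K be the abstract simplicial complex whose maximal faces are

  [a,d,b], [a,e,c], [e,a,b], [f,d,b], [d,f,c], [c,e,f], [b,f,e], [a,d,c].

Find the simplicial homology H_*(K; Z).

H_0 = Z,  H_1 = 0,  H_2 = Z.

Fix the vertex order a < b < c < d < e < f and write every simplex with vertices in increasing order. Then dim K = 2 and the simplices of K are:

  0-simplices (6): a, b, c, d, e, f
  1-simplices (12): ab, ac, ad, ae, bd, be, bf, cd, ce, cf, df, ef
  2-simplices (8): abd, abe, acd, ace, bdf, bef, cdf, cef

so the chain groups are C_0 ≅ Z^6, C_1 ≅ Z^12, C_2 ≅ Z^8.

Boundary ∂_1: C_1 → C_0 is given by ∂[p,q] = [q] − [p]. For instance
  ∂ce = e − c.
The resulting 6×12 matrix has rank 5, and its Smith normal form has invariant factors (1,1,1,1,1).

The boundary map ∂_2: C_2 → C_1 sends each 2-simplex [p,q,r] to [q,r] − [p,r] + [p,q]. For instance
  ∂bef = ef − bf + be,
  ∂abd = bd − ad + ab.
The resulting 12×8 matrix has rank 7, and its Smith normal form has invariant factors (1,1,1,1,1,1,1).

Now H_k = ker ∂_k / im ∂_{k+1}, so:

  H_0: rank C_0 − rank ∂_1 = 6 − 5 = 1, and the invariant factors of ∂_1 are all 1, so H_0 = Z.
  H_1: rank ker ∂_1 − rank ∂_2 = (12 − 5) − 7 = 0, and the invariant factors of ∂_2 are all 1, so H_1 = 0.
  H_2: rank ker ∂_2 − rank ∂_3 = (8 − 7) − 0 = 1, and there is no ∂_3, so H_2 = Z.

(K is a triangulation of the 2-sphere S^2.)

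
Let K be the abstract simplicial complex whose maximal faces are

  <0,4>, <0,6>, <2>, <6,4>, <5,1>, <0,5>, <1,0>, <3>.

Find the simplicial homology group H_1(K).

Fix the vertex order 0 < 1 < 2 < 3 < 4 < 5 < 6 and write every simplex with vertices in increasing order. Then dim K = 1 and the simplices of K are:

  0-simplices (7): [0], [1], [2], [3], [4], [5], [6]
  1-simplices (6): [0,1], [0,4], [0,5], [0,6], [1,5], [4,6]

giving chain groups C_0 ≅ Z^7, C_1 ≅ Z^6.

The boundary map ∂_1: C_1 → C_0 sends each edge [p,q] (with p < q) to q − p. For instance
  ∂[0,6] = [6] − [0].
The 7×6 boundary matrix has rank 4 and Smith normal form diag(1,1,1,1).

Reading off H_k = ker ∂_k / im ∂_{k+1}:

  H_1: rank ker ∂_1 − rank ∂_2 = (6 − 4) − 0 = 2, and there is no ∂_2, so H_1 = Z^2.

H_1 ≅ Z^2.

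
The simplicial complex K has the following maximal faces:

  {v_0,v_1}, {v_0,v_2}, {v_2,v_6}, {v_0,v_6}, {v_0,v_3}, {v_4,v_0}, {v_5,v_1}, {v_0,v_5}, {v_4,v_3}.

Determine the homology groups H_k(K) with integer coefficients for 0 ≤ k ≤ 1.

We work with the vertex ordering v_0 < v_1 < v_2 < v_3 < v_4 < v_5 < v_6. The simplices of K, each written with vertices in increasing order, are:

  0-simplices (7): [v_0], [v_1], [v_2], [v_3], [v_4], [v_5], [v_6]
  1-simplices (9): [v_0,v_1], [v_0,v_2], [v_0,v_3], [v_0,v_4], [v_0,v_5], [v_0,v_6], [v_1,v_5], [v_2,v_6], [v_3,v_4]

Hence C_0 ≅ Z^7, C_1 ≅ Z^9.

∂_1: C_1 → C_0 maps an edge to its endpoints' difference, ∂[p,q] = q − p.
The resulting 7×9 matrix has rank 6, and its Smith normal form has invariant factors (1,1,1,1,1,1).

Computing H_k = (kernel of ∂_k) / (image of ∂_{k+1}):

  H_0: rank C_0 − rank ∂_1 = 7 − 6 = 1, and the invariant factors of ∂_1 are all 1, so H_0 ≅ Z.
  H_1: rank ker ∂_1 − rank ∂_2 = (9 − 6) − 0 = 3, and there is no ∂_2, so H_1 ≅ Z^3.

H_0 = Z,  H_1 = Z^3.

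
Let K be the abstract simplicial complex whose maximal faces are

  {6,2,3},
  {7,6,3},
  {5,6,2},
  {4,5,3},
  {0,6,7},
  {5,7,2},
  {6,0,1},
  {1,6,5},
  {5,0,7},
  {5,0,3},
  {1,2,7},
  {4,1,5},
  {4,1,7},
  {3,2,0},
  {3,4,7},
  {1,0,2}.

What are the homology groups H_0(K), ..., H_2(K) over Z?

K has 8 vertices, 24 edges, 16 triangles.
rank ∂_0 = 0, rank ∂_1 = 7 ⇒ b_0 = 8 − 0 − 7 = 1; all invariant factors of ∂_1 are 1 so no torsion. So H_0 ≅ Z.
rank ∂_1 = 7, rank ∂_2 = 15 ⇒ b_1 = 24 − 7 − 15 = 2; all invariant factors of ∂_2 are 1 so no torsion. So H_1 ≅ Z^2.
rank ∂_2 = 15, rank ∂_3 = 0 ⇒ b_2 = 16 − 15 − 0 = 1. So H_2 ≅ Z.

H_0 = Z,  H_1 = Z^2,  H_2 = Z.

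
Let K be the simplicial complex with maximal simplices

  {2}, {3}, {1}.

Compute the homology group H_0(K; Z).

H_0 = Z^3.

We work with the vertex ordering 1 < 2 < 3. The simplices of K, each written with vertices in increasing order, are:

  0-simplices (3): [1], [2], [3]

Hence C_0 ≅ Z^3.

From H_k ≅ ker(∂_k) / im(∂_{k+1}) we obtain:

  H_0: rank C_0 − rank ∂_1 = 3 − 0 = 3, and there is no ∂_1, so H_0 = Z^3.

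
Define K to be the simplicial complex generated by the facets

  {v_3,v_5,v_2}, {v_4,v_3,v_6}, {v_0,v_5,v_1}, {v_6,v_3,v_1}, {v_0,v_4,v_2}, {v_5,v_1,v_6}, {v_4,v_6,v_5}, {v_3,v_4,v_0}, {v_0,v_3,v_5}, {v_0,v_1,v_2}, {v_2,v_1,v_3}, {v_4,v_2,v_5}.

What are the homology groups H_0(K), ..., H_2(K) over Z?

H_0 ≅ Z,  H_1 ≅ Z_2,  H_2 = 0.

Take the total order v_0 < v_1 < v_2 < v_3 < v_4 < v_5 < v_6 on the vertex set. Then K (dimension 2) consists of the simplices:

  0-simplices (7): [v_0], [v_1], [v_2], [v_3], [v_4], [v_5], [v_6]
  1-simplices (18): (18 of them)
  2-simplices (12): (12 of them)

Hence C_0 ≅ Z^7, C_1 ≅ Z^18, C_2 ≅ Z^12.

Boundary ∂_1: C_1 → C_0 sends each edge [p,q] (with p < q) to q − p. For instance
  ∂[v_3,v_4] = [v_4] − [v_3].
The resulting 7×18 matrix has rank 6, and its Smith normal form has invariant factors (1,1,1,1,1,1).

The boundary map ∂_2: C_2 → C_1 sends each 2-simplex [p,q,r] to [q,r] − [p,r] + [p,q]. For instance
  ∂[v_0,v_1,v_2] = [v_1,v_2] − [v_0,v_2] + [v_0,v_1],
  ∂[v_1,v_5,v_6] = [v_5,v_6] − [v_1,v_6] + [v_1,v_5].
The 18×12 boundary matrix has rank 12 and Smith normal form diag(1,1,1,1,1,1,1,1,1,1,1,2).

Computing H_k = (kernel of ∂_k) / (image of ∂_{k+1}):

  H_0: rank C_0 − rank ∂_1 = 7 − 6 = 1, and the invariant factors of ∂_1 are all 1, so H_0 ≅ Z.
  H_1: rank ker ∂_1 − rank ∂_2 = (18 − 6) − 12 = 0, and ∂_2 has invariant factor 2 > 1, so H_1 ≅ Z_2.
  H_2: rank ker ∂_2 − rank ∂_3 = (12 − 12) − 0 = 0, and there is no ∂_3, so H_2 ≅ 0.

As a check, the Euler characteristic is 7 − 18 + 12 = 1, which agrees with 1 − 0 + 0 = 1.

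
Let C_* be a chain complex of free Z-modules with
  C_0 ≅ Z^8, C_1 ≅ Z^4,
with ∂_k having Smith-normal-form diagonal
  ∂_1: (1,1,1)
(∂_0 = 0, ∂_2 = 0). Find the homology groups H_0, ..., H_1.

H_0 ≅ Z^5,  H_1 ≅ Z.

H_0: b_0 = 8 − 0 − 3 = 5; torsion from ∂_1 factors > 1: none. So H_0 ≅ Z^5.
H_1: b_1 = 4 − 3 − 0 = 1; torsion from ∂_2 factors > 1: none. So H_1 ≅ Z.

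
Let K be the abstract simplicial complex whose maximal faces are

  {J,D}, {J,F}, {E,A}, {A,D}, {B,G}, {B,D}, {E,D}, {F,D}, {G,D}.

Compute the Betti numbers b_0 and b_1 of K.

b_0 = 1, b_1 = 3.

Order the vertices as A < B < D < E < F < G < J. Listing each simplex with vertices in this order, K has dimension 1 with simplices:

  0-simplices (7): A, B, D, E, F, G, J
  1-simplices (9): AD, AE, BD, BG, DE, DF, DG, DJ, FJ

Hence C_0 ≅ Z^7, C_1 ≅ Z^9.

Boundary ∂_1: C_1 → C_0 maps an edge to its endpoints' difference, ∂[p,q] = q − p. For instance
  ∂BD = D − B.
This gives a 7×9 integer matrix of rank 6; reducing to Smith normal form yields diagonal entries (1,1,1,1,1,1).

From H_k ≅ ker(∂_k) / im(∂_{k+1}) we obtain:

  H_0: rank C_0 − rank ∂_1 = 7 − 6 = 1, and the invariant factors of ∂_1 are all 1, so H_0 ≅ Z.
  H_1: rank ker ∂_1 − rank ∂_2 = (9 − 6) − 0 = 3, and there is no ∂_2, so H_1 ≅ Z^3.

Hence the Betti numbers are b_0 = 1, b_1 = 3.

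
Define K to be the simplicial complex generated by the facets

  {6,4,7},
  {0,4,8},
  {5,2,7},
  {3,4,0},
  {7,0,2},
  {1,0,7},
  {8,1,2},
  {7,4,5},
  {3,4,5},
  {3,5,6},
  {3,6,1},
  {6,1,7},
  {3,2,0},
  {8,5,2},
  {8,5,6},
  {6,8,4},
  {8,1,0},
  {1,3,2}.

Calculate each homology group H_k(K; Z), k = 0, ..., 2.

H_0 ≅ Z,  H_1 ≅ Z × Z/2,  H_2 = 0.

Fix the vertex order 0 < 1 < 2 < 3 < 4 < 5 < 6 < 7 < 8 and write every simplex with vertices in increasing order. Then dim K = 2 and the simplices of K are:

  0-simplices (9): [0], [1], [2], [3], [4], [5], [6], [7], [8]
  1-simplices (27): (27 of them)
  2-simplices (18): [0,1,7], [0,1,8], [0,2,3], [0,2,7], [0,3,4], [0,4,8], [1,2,3], [1,2,8], [1,3,6], [1,6,7], [2,5,7], [2,5,8], [3,4,5], [3,5,6], [4,5,7], [4,6,7], [4,6,8], [5,6,8]

Hence C_0 ≅ Z^9, C_1 ≅ Z^27, C_2 ≅ Z^18.

∂_1: C_1 → C_0 sends each edge [p,q] (with p < q) to q − p. For instance
  ∂[2,8] = [8] − [2].
This gives a 9×27 integer matrix of rank 8; reducing to Smith normal form yields diagonal entries (1,1,1,1,1,1,1,1).

Boundary ∂_2: C_2 → C_1 sends each 2-simplex [p,q,r] to [q,r] − [p,r] + [p,q]. For instance
  ∂[2,5,7] = [5,7] − [2,7] + [2,5],
  ∂[0,2,3] = [2,3] − [0,3] + [0,2].
The resulting 27×18 matrix has rank 18, and its Smith normal form has invariant factors (1,1,1,1,1,1,1,1,1,1,1,1,1,1,1,1,1,2).

Computing H_k = (kernel of ∂_k) / (image of ∂_{k+1}):

  H_0: rank C_0 − rank ∂_1 = 9 − 8 = 1, and the invariant factors of ∂_1 are all 1, so H_0 = Z.
  H_1: rank ker ∂_1 − rank ∂_2 = (27 − 8) − 18 = 1, and ∂_2 has invariant factor 2 > 1, so H_1 = Z × Z/2.
  H_2: rank ker ∂_2 − rank ∂_3 = (18 − 18) − 0 = 0, and there is no ∂_3, so H_2 = 0.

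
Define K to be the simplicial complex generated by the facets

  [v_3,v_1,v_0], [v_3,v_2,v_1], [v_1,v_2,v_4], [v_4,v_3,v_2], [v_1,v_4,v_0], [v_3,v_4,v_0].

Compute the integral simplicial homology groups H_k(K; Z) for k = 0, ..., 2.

Take the total order v_0 < v_1 < v_2 < v_3 < v_4 on the vertex set. Then K (dimension 2) consists of the simplices:

  0-simplices (5): [v_0], [v_1], [v_2], [v_3], [v_4]
  1-simplices (9): [v_0,v_1], [v_0,v_3], [v_0,v_4], [v_1,v_2], [v_1,v_3], [v_1,v_4], [v_2,v_3], [v_2,v_4], [v_3,v_4]
  2-simplices (6): [v_0,v_1,v_3], [v_0,v_1,v_4], [v_0,v_3,v_4], [v_1,v_2,v_3], [v_1,v_2,v_4], [v_2,v_3,v_4]

giving chain groups C_0 ≅ Z^5, C_1 ≅ Z^9, C_2 ≅ Z^6.

∂_1: C_1 → C_0 is given by ∂[p,q] = [q] − [p]. For instance
  ∂[v_2,v_4] = [v_4] − [v_2].
The resulting 5×9 matrix has rank 4, and its Smith normal form has invariant factors (1,1,1,1).

The boundary map ∂_2: C_2 → C_1 sends each 2-simplex [p,q,r] to [q,r] − [p,r] + [p,q]. For instance
  ∂[v_0,v_1,v_4] = [v_1,v_4] − [v_0,v_4] + [v_0,v_1],
  ∂[v_1,v_2,v_3] = [v_2,v_3] − [v_1,v_3] + [v_1,v_2].
As a 9×6 matrix over Z this has rank 5, with invariant factors (1,1,1,1,1).

From H_k ≅ ker(∂_k) / im(∂_{k+1}) we obtain:

  H_0: rank C_0 − rank ∂_1 = 5 − 4 = 1, and the invariant factors of ∂_1 are all 1, so H_0 = Z.
  H_1: rank ker ∂_1 − rank ∂_2 = (9 − 4) − 5 = 0, and the invariant factors of ∂_2 are all 1, so H_1 = 0.
  H_2: rank ker ∂_2 − rank ∂_3 = (6 − 5) − 0 = 1, and there is no ∂_3, so H_2 = Z.

As a check, the Euler characteristic is 5 − 9 + 6 = 2, which agrees with 1 − 0 + 1 = 2.

H_0 ≅ Z,  H_1 = 0,  H_2 ≅ Z.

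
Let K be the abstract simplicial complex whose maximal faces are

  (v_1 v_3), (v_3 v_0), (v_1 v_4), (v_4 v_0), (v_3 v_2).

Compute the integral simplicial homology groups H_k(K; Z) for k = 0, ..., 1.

Take the total order v_0 < v_1 < v_2 < v_3 < v_4 on the vertex set. Then K (dimension 1) consists of the simplices:

  0-simplices (5): [v_0], [v_1], [v_2], [v_3], [v_4]
  1-simplices (5): [v_0,v_3], [v_0,v_4], [v_1,v_3], [v_1,v_4], [v_2,v_3]

Hence C_0 ≅ Z^5, C_1 ≅ Z^5.

∂_1: C_1 → C_0 maps an edge to its endpoints' difference, ∂[p,q] = q − p.
The 5×5 boundary matrix has rank 4 and Smith normal form diag(1,1,1,1).

Reading off H_k = ker ∂_k / im ∂_{k+1}:

  H_0: rank C_0 − rank ∂_1 = 5 − 4 = 1, and the invariant factors of ∂_1 are all 1, so H_0 ≅ Z.
  H_1: rank ker ∂_1 − rank ∂_2 = (5 − 4) − 0 = 1, and there is no ∂_2, so H_1 ≅ Z.

H_0 ≅ Z,  H_1 ≅ Z.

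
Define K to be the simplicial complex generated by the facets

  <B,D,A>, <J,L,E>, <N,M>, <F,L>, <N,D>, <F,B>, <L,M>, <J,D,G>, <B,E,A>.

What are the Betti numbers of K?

b_0 = 1, b_1 = 3, b_2 = 0.

We work with the vertex ordering A < B < D < E < F < G < J < L < M < N. The simplices of K, each written with vertices in increasing order, are:

  0-simplices (10): A, B, D, E, F, G, J, L, M, N
  1-simplices (16): AB, AD, AE, BD, BE, BF, DG, DJ, DN, EJ, EL, FL, GJ, JL, LM, MN
  2-simplices (4): ABD, ABE, DGJ, EJL

so the chain groups are C_0 ≅ Z^10, C_1 ≅ Z^16, C_2 ≅ Z^4.

∂_1: C_1 → C_0 sends each edge [p,q] (with p < q) to q − p. For instance
  ∂DJ = J − D.
As a 10×16 matrix over Z this has rank 9, with invariant factors (1,1,1,1,1,1,1,1,1).

The boundary map ∂_2: C_2 → C_1 maps a triangle to the signed sum of its edges. For instance
  ∂ABE = BE − AE + AB,
  ∂EJL = JL − EL + EJ.
As a 16×4 matrix over Z this has rank 4, with invariant factors (1,1,1,1).

Reading off H_k = ker ∂_k / im ∂_{k+1}:

  H_0: rank C_0 − rank ∂_1 = 10 − 9 = 1, and the invariant factors of ∂_1 are all 1, so H_0 ≅ Z.
  H_1: rank ker ∂_1 − rank ∂_2 = (16 − 9) − 4 = 3, and the invariant factors of ∂_2 are all 1, so H_1 ≅ Z^3.
  H_2: rank ker ∂_2 − rank ∂_3 = (4 − 4) − 0 = 0, and there is no ∂_3, so H_2 ≅ 0.

As a check, the Euler characteristic is 10 − 16 + 4 = -2, which agrees with 1 − 3 + 0 = -2.

Hence the Betti numbers are b_0 = 1, b_1 = 3, b_2 = 0.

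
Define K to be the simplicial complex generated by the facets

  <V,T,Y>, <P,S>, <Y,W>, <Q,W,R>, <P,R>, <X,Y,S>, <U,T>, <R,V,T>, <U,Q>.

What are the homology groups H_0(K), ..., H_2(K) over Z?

H_0 ≅ Z,  H_1 ≅ Z^3,  H_2 = 0.

Fix the vertex order P < Q < R < S < T < U < V < W < X < Y and write every simplex with vertices in increasing order. Then dim K = 2 and the simplices of K are:

  0-simplices (10): P, Q, R, S, T, U, V, W, X, Y
  1-simplices (16): PR, PS, QR, QU, QW, RT, RV, RW, SX, SY, TU, TV, TY, VY, WY, XY
  2-simplices (4): QRW, RTV, SXY, TVY

giving chain groups C_0 ≅ Z^10, C_1 ≅ Z^16, C_2 ≅ Z^4.

∂_1: C_1 → C_0 is given by ∂[p,q] = [q] − [p]. For instance
  ∂VY = Y − V.
As a 10×16 matrix over Z this has rank 9, with invariant factors (1,1,1,1,1,1,1,1,1).

The boundary map ∂_2: C_2 → C_1 acts by ∂[p,q,r] = [q,r] − [p,r] + [p,q]. For instance
  ∂RTV = TV − RV + RT,
  ∂QRW = RW − QW + QR.
As a 16×4 matrix over Z this has rank 4, with invariant factors (1,1,1,1).

From H_k ≅ ker(∂_k) / im(∂_{k+1}) we obtain:

  H_0: rank C_0 − rank ∂_1 = 10 − 9 = 1, and the invariant factors of ∂_1 are all 1, so H_0 ≅ Z.
  H_1: rank ker ∂_1 − rank ∂_2 = (16 − 9) − 4 = 3, and the invariant factors of ∂_2 are all 1, so H_1 ≅ Z^3.
  H_2: rank ker ∂_2 − rank ∂_3 = (4 − 4) − 0 = 0, and there is no ∂_3, so H_2 ≅ 0.

As a check, the Euler characteristic is 10 − 16 + 4 = -2, which agrees with 1 − 3 + 0 = -2.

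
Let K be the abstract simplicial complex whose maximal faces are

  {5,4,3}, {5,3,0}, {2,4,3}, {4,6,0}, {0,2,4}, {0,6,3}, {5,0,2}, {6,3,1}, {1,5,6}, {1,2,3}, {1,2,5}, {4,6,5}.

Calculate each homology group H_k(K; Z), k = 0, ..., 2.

Take the total order 0 < 1 < 2 < 3 < 4 < 5 < 6 on the vertex set. Then K (dimension 2) consists of the simplices:

  0-simplices (7): [0], [1], [2], [3], [4], [5], [6]
  1-simplices (18): [0,2], [0,3], [0,4], [0,5], [0,6], [1,2], [1,3], [1,5], [1,6], [2,3], [2,4], [2,5], [3,4], [3,5], [3,6], [4,5], [4,6], [5,6]
  2-simplices (12): [0,2,4], [0,2,5], [0,3,5], [0,3,6], [0,4,6], [1,2,3], [1,2,5], [1,3,6], [1,5,6], [2,3,4], [3,4,5], [4,5,6]

so the chain groups are C_0 ≅ Z^7, C_1 ≅ Z^18, C_2 ≅ Z^12.

The boundary map ∂_1: C_1 → C_0 is given by ∂[p,q] = [q] − [p]. For instance
  ∂[3,6] = [6] − [3].
As a 7×18 matrix over Z this has rank 6, with invariant factors (1,1,1,1,1,1).

∂_2: C_2 → C_1 sends each 2-simplex [p,q,r] to [q,r] − [p,r] + [p,q]. For instance
  ∂[1,2,3] = [2,3] − [1,3] + [1,2],
  ∂[0,3,6] = [3,6] − [0,6] + [0,3].
This gives a 18×12 integer matrix of rank 12; reducing to Smith normal form yields diagonal entries (1,1,1,1,1,1,1,1,1,1,1,2).

Now H_k = ker ∂_k / im ∂_{k+1}, so:

  H_0: rank C_0 − rank ∂_1 = 7 − 6 = 1, and the invariant factors of ∂_1 are all 1, so H_0 ≅ Z.
  H_1: rank ker ∂_1 − rank ∂_2 = (18 − 6) − 12 = 0, and ∂_2 has invariant factor 2 > 1, so H_1 ≅ Z/2.
  H_2: rank ker ∂_2 − rank ∂_3 = (12 − 12) − 0 = 0, and there is no ∂_3, so H_2 ≅ 0.

(K is a triangulation of the real projective plane RP^2.)

H_0 ≅ Z,  H_1 ≅ Z/2,  H_2 = 0.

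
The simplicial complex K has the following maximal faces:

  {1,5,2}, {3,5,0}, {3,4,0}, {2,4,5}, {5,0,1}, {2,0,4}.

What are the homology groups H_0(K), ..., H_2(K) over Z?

H_0 = Z,  H_1 = Z,  H_2 = 0.

Take the total order 0 < 1 < 2 < 3 < 4 < 5 on the vertex set. Then K (dimension 2) consists of the simplices:

  0-simplices (6): [0], [1], [2], [3], [4], [5]
  1-simplices (12): [0,1], [0,2], [0,3], [0,4], [0,5], [1,2], [1,5], [2,4], [2,5], [3,4], [3,5], [4,5]
  2-simplices (6): [0,1,5], [0,2,4], [0,3,4], [0,3,5], [1,2,5], [2,4,5]

giving chain groups C_0 ≅ Z^6, C_1 ≅ Z^12, C_2 ≅ Z^6.

Boundary ∂_1: C_1 → C_0 sends each edge [p,q] (with p < q) to q − p.
The resulting 6×12 matrix has rank 5, and its Smith normal form has invariant factors (1,1,1,1,1).

The boundary map ∂_2: C_2 → C_1 sends each 2-simplex [p,q,r] to [q,r] − [p,r] + [p,q]. For instance
  ∂[0,1,5] = [1,5] − [0,5] + [0,1],
  ∂[0,3,5] = [3,5] − [0,5] + [0,3].
This gives a 12×6 integer matrix of rank 6; reducing to Smith normal form yields diagonal entries (1,1,1,1,1,1).

Reading off H_k = ker ∂_k / im ∂_{k+1}:

  H_0: rank C_0 − rank ∂_1 = 6 − 5 = 1, and the invariant factors of ∂_1 are all 1, so H_0 ≅ Z.
  H_1: rank ker ∂_1 − rank ∂_2 = (12 − 5) − 6 = 1, and the invariant factors of ∂_2 are all 1, so H_1 ≅ Z.
  H_2: rank ker ∂_2 − rank ∂_3 = (6 − 6) − 0 = 0, and there is no ∂_3, so H_2 ≅ 0.

As a check, the Euler characteristic is 6 − 12 + 6 = 0, which agrees with 1 − 1 + 0 = 0.
(K is a triangulation of the cylinder S^1 x I.)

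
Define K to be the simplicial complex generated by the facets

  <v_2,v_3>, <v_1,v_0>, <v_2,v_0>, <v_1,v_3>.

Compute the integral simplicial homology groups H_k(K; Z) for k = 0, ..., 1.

Fix the vertex order v_0 < v_1 < v_2 < v_3 and write every simplex with vertices in increasing order. Then dim K = 1 and the simplices of K are:

  0-simplices (4): [v_0], [v_1], [v_2], [v_3]
  1-simplices (4): [v_0,v_1], [v_0,v_2], [v_1,v_3], [v_2,v_3]

so the chain groups are C_0 ≅ Z^4, C_1 ≅ Z^4.

Boundary ∂_1: C_1 → C_0 sends each edge [p,q] (with p < q) to q − p. For instance
  ∂[v_0,v_1] = [v_1] − [v_0].
As a 4×4 matrix over Z this has rank 3, with invariant factors (1,1,1).

From H_k ≅ ker(∂_k) / im(∂_{k+1}) we obtain:

  H_0: rank C_0 − rank ∂_1 = 4 − 3 = 1, and the invariant factors of ∂_1 are all 1, so H_0 ≅ Z.
  H_1: rank ker ∂_1 − rank ∂_2 = (4 − 3) − 0 = 1, and there is no ∂_2, so H_1 ≅ Z.

As a check, the Euler characteristic is 4 − 4 = 0, which agrees with 1 − 1 = 0.

H_0 = Z,  H_1 = Z.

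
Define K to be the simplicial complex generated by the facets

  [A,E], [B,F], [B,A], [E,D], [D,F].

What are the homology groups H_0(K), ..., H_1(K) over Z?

H_0 ≅ Z,  H_1 ≅ Z.

K has 5 vertices, 5 edges.
rank ∂_0 = 0, rank ∂_1 = 4 ⇒ b_0 = 5 − 0 − 4 = 1; all invariant factors of ∂_1 are 1 so no torsion. So H_0 ≅ Z.
rank ∂_1 = 4, rank ∂_2 = 0 ⇒ b_1 = 5 − 4 − 0 = 1. So H_1 ≅ Z.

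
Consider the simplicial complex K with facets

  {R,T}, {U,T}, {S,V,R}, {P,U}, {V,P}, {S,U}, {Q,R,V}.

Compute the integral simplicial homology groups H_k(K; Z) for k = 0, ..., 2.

H_0 = Z,  H_1 = Z^2,  H_2 = 0.

Fix the vertex order P < Q < R < S < T < U < V and write every simplex with vertices in increasing order. Then dim K = 2 and the simplices of K are:

  0-simplices (7): P, Q, R, S, T, U, V
  1-simplices (10): PU, PV, QR, QV, RS, RT, RV, SU, SV, TU
  2-simplices (2): QRV, RSV

giving chain groups C_0 ≅ Z^7, C_1 ≅ Z^10, C_2 ≅ Z^2.

The boundary map ∂_1: C_1 → C_0 is given by ∂[p,q] = [q] − [p]. For instance
  ∂SV = V − S.
The resulting 7×10 matrix has rank 6, and its Smith normal form has invariant factors (1,1,1,1,1,1).

The boundary map ∂_2: C_2 → C_1 acts by ∂[p,q,r] = [q,r] − [p,r] + [p,q]. For instance
  ∂RSV = SV − RV + RS,
  ∂QRV = RV − QV + QR.
The 10×2 boundary matrix has rank 2 and Smith normal form diag(1,1).

Computing H_k = (kernel of ∂_k) / (image of ∂_{k+1}):

  H_0: rank C_0 − rank ∂_1 = 7 − 6 = 1, and the invariant factors of ∂_1 are all 1, so H_0 = Z.
  H_1: rank ker ∂_1 − rank ∂_2 = (10 − 6) − 2 = 2, and the invariant factors of ∂_2 are all 1, so H_1 = Z^2.
  H_2: rank ker ∂_2 − rank ∂_3 = (2 − 2) − 0 = 0, and there is no ∂_3, so H_2 = 0.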